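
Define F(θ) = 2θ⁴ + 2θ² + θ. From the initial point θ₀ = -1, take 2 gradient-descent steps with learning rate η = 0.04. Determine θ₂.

F′(θ) = 8θ³ + 4θ + 1
θ₁ = -1 − 0.04·(-11) = -0.56
θ₂ = -0.56 − 0.04·(-2.644928) = -0.45420288

-0.45420288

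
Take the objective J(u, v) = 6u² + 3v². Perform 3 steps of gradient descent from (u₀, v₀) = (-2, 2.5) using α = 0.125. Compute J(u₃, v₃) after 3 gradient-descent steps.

0.37957763671875

∇J = (12u, 6v)
Step 1: at (-2, 2.5), ∇J = (-24, 15) → (-2, 2.5) − 0.125·(-24, 15) = (1, 0.625)
Step 2: at (1, 0.625), ∇J = (12, 3.75) → (1, 0.625) − 0.125·(12, 3.75) = (-0.5, 0.15625)
Step 3: at (-0.5, 0.15625), ∇J = (-6, 0.9375) → (-0.5, 0.15625) − 0.125·(-6, 0.9375) = (0.25, 0.0390625)
J(0.25, 0.0390625) = 0.37957763671875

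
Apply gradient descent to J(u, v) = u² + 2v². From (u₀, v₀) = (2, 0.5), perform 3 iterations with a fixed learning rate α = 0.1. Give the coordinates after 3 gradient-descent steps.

(1.024, 0.108)

∇J = (2u, 4v)
Step 1: at (2, 0.5), ∇J = (4, 2) → (2, 0.5) − 0.1·(4, 2) = (1.6, 0.3)
Step 2: at (1.6, 0.3), ∇J = (3.2, 1.2) → (1.6, 0.3) − 0.1·(3.2, 1.2) = (1.28, 0.18)
Step 3: at (1.28, 0.18), ∇J = (2.56, 0.72) → (1.28, 0.18) − 0.1·(2.56, 0.72) = (1.024, 0.108)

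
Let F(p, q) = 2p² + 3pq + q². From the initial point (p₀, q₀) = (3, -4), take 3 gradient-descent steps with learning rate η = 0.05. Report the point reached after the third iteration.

∇F = (4p + 3q, 3p + 2q)
(p₁, q₁) = (3, -4) − 0.05·(0, 1) = (3, -4.05)
(p₂, q₂) = (3, -4.05) − 0.05·(-0.15, 0.9) = (3.0075, -4.095)
(p₃, q₃) = (3.0075, -4.095) − 0.05·(-0.255, 0.8325) = (3.02025, -4.136625)

(3.02025, -4.136625)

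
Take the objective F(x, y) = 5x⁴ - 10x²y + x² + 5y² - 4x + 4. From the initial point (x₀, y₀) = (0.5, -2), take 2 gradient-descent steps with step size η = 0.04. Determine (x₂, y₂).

(0.1663616, -0.62864)

∇F = (20x³ - 20xy + 2x - 4, -10x² + 10y)
(x₁, y₁) = (0.5, -2) − 0.04·(19.5, -22.5) = (-0.28, -1.1)
(x₂, y₂) = (-0.28, -1.1) − 0.04·(-11.15904, -11.784) = (0.1663616, -0.62864)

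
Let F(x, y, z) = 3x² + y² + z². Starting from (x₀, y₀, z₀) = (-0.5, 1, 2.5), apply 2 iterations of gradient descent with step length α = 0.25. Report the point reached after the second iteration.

(-0.125, 0.25, 0.625)

∇F = (6x, 2y, 2z)
(x₁, y₁, z₁) = (-0.5, 1, 2.5) − 0.25·(-3, 2, 5) = (0.25, 0.5, 1.25)
(x₂, y₂, z₂) = (0.25, 0.5, 1.25) − 0.25·(1.5, 1, 2.5) = (-0.125, 0.25, 0.625)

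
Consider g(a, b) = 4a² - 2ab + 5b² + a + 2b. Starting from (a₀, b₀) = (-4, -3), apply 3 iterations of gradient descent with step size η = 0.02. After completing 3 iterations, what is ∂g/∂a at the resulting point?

∇g = (8a - 2b + 1, -2a + 10b + 2)
Step 1: at (-4, -3), ∇g = (-25, -20) → (-4, -3) − 0.02·(-25, -20) = (-3.5, -2.6)
Step 2: at (-3.5, -2.6), ∇g = (-21.8, -17) → (-3.5, -2.6) − 0.02·(-21.8, -17) = (-3.064, -2.26)
Step 3: at (-3.064, -2.26), ∇g = (-18.992, -14.472) → (-3.064, -2.26) − 0.02·(-18.992, -14.472) = (-2.68416, -1.97056)
∂g/∂a at (-2.68416, -1.97056) = -16.53216

-16.53216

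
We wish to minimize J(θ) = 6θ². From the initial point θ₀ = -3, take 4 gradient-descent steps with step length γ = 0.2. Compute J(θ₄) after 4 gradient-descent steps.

796.92609024

J′(θ) = 12θ
θ₁ = -3 − 0.2·(-36) = 4.2
θ₂ = 4.2 − 0.2·50.4 = -5.88
θ₃ = -5.88 − 0.2·(-70.56) = 8.232
θ₄ = 8.232 − 0.2·98.784 = -11.5248
J(-11.5248) = 796.92609024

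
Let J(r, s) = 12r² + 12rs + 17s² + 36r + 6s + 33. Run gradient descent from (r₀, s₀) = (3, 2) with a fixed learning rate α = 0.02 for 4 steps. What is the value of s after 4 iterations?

∇J = (24r + 12s + 36, 12r + 34s + 6)
(r₁, s₁) = (3, 2) − 0.02·(132, 110) = (0.36, -0.2)
(r₂, s₂) = (0.36, -0.2) − 0.02·(42.24, 3.52) = (-0.4848, -0.2704)
(r₃, s₃) = (-0.4848, -0.2704) − 0.02·(21.12, -9.0112) = (-0.9072, -0.090176)
(r₄, s₄) = (-0.9072, -0.090176) − 0.02·(13.145088, -7.952384) = (-1.17010176, 0.06887168)
s = 0.06887168

0.06887168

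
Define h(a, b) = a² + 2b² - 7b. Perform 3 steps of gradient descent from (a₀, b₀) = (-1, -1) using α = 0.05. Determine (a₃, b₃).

∇h = (2a, 4b - 7)
Step 1: at (-1, -1), ∇h = (-2, -11) → (-1, -1) − 0.05·(-2, -11) = (-0.9, -0.45)
Step 2: at (-0.9, -0.45), ∇h = (-1.8, -8.8) → (-0.9, -0.45) − 0.05·(-1.8, -8.8) = (-0.81, -0.01)
Step 3: at (-0.81, -0.01), ∇h = (-1.62, -7.04) → (-0.81, -0.01) − 0.05·(-1.62, -7.04) = (-0.729, 0.342)

(-0.729, 0.342)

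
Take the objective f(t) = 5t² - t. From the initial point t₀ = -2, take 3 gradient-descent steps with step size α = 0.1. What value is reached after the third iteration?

f′(t) = 10t - 1
Step 1: f′(-2) = -21; t₁ = -2 − 0.1·(-21) = 0.1
Step 2: f′(0.1) = 0; t₂ = 0.1 − 0.1·0 = 0.1
Step 3: f′(0.1) = 0; t₃ = 0.1 − 0.1·0 = 0.1

0.1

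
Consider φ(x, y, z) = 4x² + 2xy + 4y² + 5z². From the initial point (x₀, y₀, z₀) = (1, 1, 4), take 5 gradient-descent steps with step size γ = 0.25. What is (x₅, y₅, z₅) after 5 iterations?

∇φ = (8x + 2y, 2x + 8y, 10z)
(x₁, y₁, z₁) = (1, 1, 4) − 0.25·(10, 10, 40) = (-1.5, -1.5, -6)
(x₂, y₂, z₂) = (-1.5, -1.5, -6) − 0.25·(-15, -15, -60) = (2.25, 2.25, 9)
(x₃, y₃, z₃) = (2.25, 2.25, 9) − 0.25·(22.5, 22.5, 90) = (-3.375, -3.375, -13.5)
(x₄, y₄, z₄) = (-3.375, -3.375, -13.5) − 0.25·(-33.75, -33.75, -135) = (5.0625, 5.0625, 20.25)
(x₅, y₅, z₅) = (5.0625, 5.0625, 20.25) − 0.25·(50.625, 50.625, 202.5) = (-7.59375, -7.59375, -30.375)

(-7.59375, -7.59375, -30.375)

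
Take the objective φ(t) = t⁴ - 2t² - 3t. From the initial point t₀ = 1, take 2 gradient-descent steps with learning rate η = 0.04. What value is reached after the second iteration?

φ′(t) = 4t³ - 4t - 3
Step 1: φ′(1) = -3; t₁ = 1 − 0.04·(-3) = 1.12
Step 2: φ′(1.12) = -1.860288; t₂ = 1.12 − 0.04·(-1.860288) = 1.19441152

1.19441152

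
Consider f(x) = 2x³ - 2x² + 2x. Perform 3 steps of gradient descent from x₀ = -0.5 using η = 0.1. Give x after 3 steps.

-6.72563535

f′(x) = 6x² - 4x + 2
Step 1: f′(-0.5) = 5.5; x₁ = -0.5 − 0.1·5.5 = -1.05
Step 2: f′(-1.05) = 12.815; x₂ = -1.05 − 0.1·12.815 = -2.3315
Step 3: f′(-2.3315) = 43.9413535; x₃ = -2.3315 − 0.1·43.9413535 = -6.72563535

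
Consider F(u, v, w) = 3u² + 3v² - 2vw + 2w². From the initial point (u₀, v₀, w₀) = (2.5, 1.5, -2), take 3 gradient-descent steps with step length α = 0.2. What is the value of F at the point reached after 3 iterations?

∇F = (6u, 6v - 2w, -2v + 4w)
Step 1: at (2.5, 1.5, -2), ∇F = (15, 13, -11) → (2.5, 1.5, -2) − 0.2·(15, 13, -11) = (-0.5, -1.1, 0.2)
Step 2: at (-0.5, -1.1, 0.2), ∇F = (-3, -7, 3) → (-0.5, -1.1, 0.2) − 0.2·(-3, -7, 3) = (0.1, 0.3, -0.4)
Step 3: at (0.1, 0.3, -0.4), ∇F = (0.6, 2.6, -2.2) → (0.1, 0.3, -0.4) − 0.2·(0.6, 2.6, -2.2) = (-0.02, -0.22, 0.04)
F(-0.02, -0.22, 0.04) = 0.1672

0.1672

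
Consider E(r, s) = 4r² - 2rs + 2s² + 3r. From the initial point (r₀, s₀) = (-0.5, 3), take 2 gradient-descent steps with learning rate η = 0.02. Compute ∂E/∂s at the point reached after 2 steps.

∇E = (8r - 2s + 3, -2r + 4s)
Step 1: at (-0.5, 3), ∇E = (-7, 13) → (-0.5, 3) − 0.02·(-7, 13) = (-0.36, 2.74)
Step 2: at (-0.36, 2.74), ∇E = (-5.36, 11.68) → (-0.36, 2.74) − 0.02·(-5.36, 11.68) = (-0.2528, 2.5064)
∂E/∂s at (-0.2528, 2.5064) = 10.5312

10.5312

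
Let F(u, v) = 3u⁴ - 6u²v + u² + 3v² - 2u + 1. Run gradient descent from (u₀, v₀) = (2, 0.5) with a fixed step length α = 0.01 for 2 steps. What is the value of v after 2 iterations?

∇F = (12u³ - 12uv + 2u - 2, -6u² + 6v)
Step 1: at (2, 0.5), ∇F = (86, -21) → (2, 0.5) − 0.01·(86, -21) = (1.14, 0.71)
Step 2: at (1.14, 0.71), ∇F = (8.345728, -3.5376) → (1.14, 0.71) − 0.01·(8.345728, -3.5376) = (1.05654272, 0.745376)
v = 0.745376

0.745376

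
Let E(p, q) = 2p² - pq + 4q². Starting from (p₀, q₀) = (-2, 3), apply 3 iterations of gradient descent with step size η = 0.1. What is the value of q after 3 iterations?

-0.052

∇E = (4p - q, -p + 8q)
Step 1: at (-2, 3), ∇E = (-11, 26) → (-2, 3) − 0.1·(-11, 26) = (-0.9, 0.4)
Step 2: at (-0.9, 0.4), ∇E = (-4, 4.1) → (-0.9, 0.4) − 0.1·(-4, 4.1) = (-0.5, -0.01)
Step 3: at (-0.5, -0.01), ∇E = (-1.99, 0.42) → (-0.5, -0.01) − 0.1·(-1.99, 0.42) = (-0.301, -0.052)
q = -0.052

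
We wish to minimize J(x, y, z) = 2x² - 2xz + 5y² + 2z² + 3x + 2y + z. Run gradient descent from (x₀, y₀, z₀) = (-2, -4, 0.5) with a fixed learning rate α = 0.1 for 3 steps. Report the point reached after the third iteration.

∇J = (4x - 2z + 3, 10y + 2, -2x + 4z + 1)
Step 1: at (-2, -4, 0.5), ∇J = (-6, -38, 7) → (-2, -4, 0.5) − 0.1·(-6, -38, 7) = (-1.4, -0.2, -0.2)
Step 2: at (-1.4, -0.2, -0.2), ∇J = (-2.2, 0, 3) → (-1.4, -0.2, -0.2) − 0.1·(-2.2, 0, 3) = (-1.18, -0.2, -0.5)
Step 3: at (-1.18, -0.2, -0.5), ∇J = (-0.72, 0, 1.36) → (-1.18, -0.2, -0.5) − 0.1·(-0.72, 0, 1.36) = (-1.108, -0.2, -0.636)

(-1.108, -0.2, -0.636)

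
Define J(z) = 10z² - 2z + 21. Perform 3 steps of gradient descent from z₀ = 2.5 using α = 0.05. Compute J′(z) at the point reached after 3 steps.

J′(z) = 20z - 2
z₁ = 2.5 − 0.05·48 = 0.1
z₂ = 0.1 − 0.05·0 = 0.1
z₃ = 0.1 − 0.05·0 = 0.1
J′(z) at (0.1) = 0

0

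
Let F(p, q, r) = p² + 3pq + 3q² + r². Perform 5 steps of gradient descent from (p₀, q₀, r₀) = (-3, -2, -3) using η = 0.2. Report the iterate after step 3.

∇F = (2p + 3q, 3p + 6q, 2r)
(p₁, q₁, r₁) = (-3, -2, -3) − 0.2·(-12, -21, -6) = (-0.6, 2.2, -1.8)
(p₂, q₂, r₂) = (-0.6, 2.2, -1.8) − 0.2·(5.4, 11.4, -3.6) = (-1.68, -0.08, -1.08)
(p₃, q₃, r₃) = (-1.68, -0.08, -1.08) − 0.2·(-3.6, -5.52, -2.16) = (-0.96, 1.024, -0.648)

(-0.96, 1.024, -0.648)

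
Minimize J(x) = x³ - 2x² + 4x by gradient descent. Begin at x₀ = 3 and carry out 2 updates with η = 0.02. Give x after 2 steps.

2.337736

J′(x) = 3x² - 4x + 4
x₁ = 3 − 0.02·19 = 2.62
x₂ = 2.62 − 0.02·14.1132 = 2.337736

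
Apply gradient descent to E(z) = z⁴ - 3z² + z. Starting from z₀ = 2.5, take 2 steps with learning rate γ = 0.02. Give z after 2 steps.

1.40707384

E′(z) = 4z³ - 6z + 1
z₁ = 2.5 − 0.02·48.5 = 1.53
z₂ = 1.53 − 0.02·6.146308 = 1.40707384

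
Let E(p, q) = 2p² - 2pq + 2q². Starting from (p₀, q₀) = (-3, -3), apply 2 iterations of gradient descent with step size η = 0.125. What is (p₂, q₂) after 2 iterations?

(-1.6875, -1.6875)

∇E = (4p - 2q, -2p + 4q)
Step 1: at (-3, -3), ∇E = (-6, -6) → (-3, -3) − 0.125·(-6, -6) = (-2.25, -2.25)
Step 2: at (-2.25, -2.25), ∇E = (-4.5, -4.5) → (-2.25, -2.25) − 0.125·(-4.5, -4.5) = (-1.6875, -1.6875)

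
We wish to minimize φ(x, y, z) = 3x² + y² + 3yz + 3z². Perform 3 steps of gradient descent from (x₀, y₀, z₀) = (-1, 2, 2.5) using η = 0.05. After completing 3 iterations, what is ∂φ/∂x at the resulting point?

∇φ = (6x, 2y + 3z, 3y + 6z)
(x₁, y₁, z₁) = (-1, 2, 2.5) − 0.05·(-6, 11.5, 21) = (-0.7, 1.425, 1.45)
(x₂, y₂, z₂) = (-0.7, 1.425, 1.45) − 0.05·(-4.2, 7.2, 12.975) = (-0.49, 1.065, 0.80125)
(x₃, y₃, z₃) = (-0.49, 1.065, 0.80125) − 0.05·(-2.94, 4.53375, 8.0025) = (-0.343, 0.8383125, 0.401125)
∂φ/∂x at (-0.343, 0.8383125, 0.401125) = -2.058

-2.058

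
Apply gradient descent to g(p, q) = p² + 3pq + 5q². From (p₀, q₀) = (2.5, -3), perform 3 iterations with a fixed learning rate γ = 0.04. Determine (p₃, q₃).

(2.672768, -1.271424)

∇g = (2p + 3q, 3p + 10q)
Step 1: at (2.5, -3), ∇g = (-4, -22.5) → (2.5, -3) − 0.04·(-4, -22.5) = (2.66, -2.1)
Step 2: at (2.66, -2.1), ∇g = (-0.98, -13.02) → (2.66, -2.1) − 0.04·(-0.98, -13.02) = (2.6992, -1.5792)
Step 3: at (2.6992, -1.5792), ∇g = (0.6608, -7.6944) → (2.6992, -1.5792) − 0.04·(0.6608, -7.6944) = (2.672768, -1.271424)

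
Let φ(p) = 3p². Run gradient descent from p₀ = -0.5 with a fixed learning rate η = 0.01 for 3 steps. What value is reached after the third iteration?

φ′(p) = 6p
Step 1: φ′(-0.5) = -3; p₁ = -0.5 − 0.01·(-3) = -0.47
Step 2: φ′(-0.47) = -2.82; p₂ = -0.47 − 0.01·(-2.82) = -0.4418
Step 3: φ′(-0.4418) = -2.6508; p₃ = -0.4418 − 0.01·(-2.6508) = -0.415292

-0.415292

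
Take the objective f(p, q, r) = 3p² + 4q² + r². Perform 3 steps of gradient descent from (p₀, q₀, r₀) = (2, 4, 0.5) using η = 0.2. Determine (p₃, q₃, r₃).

∇f = (6p, 8q, 2r)
Step 1: at (2, 4, 0.5), ∇f = (12, 32, 1) → (2, 4, 0.5) − 0.2·(12, 32, 1) = (-0.4, -2.4, 0.3)
Step 2: at (-0.4, -2.4, 0.3), ∇f = (-2.4, -19.2, 0.6) → (-0.4, -2.4, 0.3) − 0.2·(-2.4, -19.2, 0.6) = (0.08, 1.44, 0.18)
Step 3: at (0.08, 1.44, 0.18), ∇f = (0.48, 11.52, 0.36) → (0.08, 1.44, 0.18) − 0.2·(0.48, 11.52, 0.36) = (-0.016, -0.864, 0.108)

(-0.016, -0.864, 0.108)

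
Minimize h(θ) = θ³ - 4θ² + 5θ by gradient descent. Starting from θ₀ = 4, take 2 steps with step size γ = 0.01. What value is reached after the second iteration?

h′(θ) = 3θ² - 8θ + 5
θ₁ = 4 − 0.01·21 = 3.79
θ₂ = 3.79 − 0.01·17.7723 = 3.612277

3.612277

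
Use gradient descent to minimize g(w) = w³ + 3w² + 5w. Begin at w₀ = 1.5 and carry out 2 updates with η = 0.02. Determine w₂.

g′(w) = 3w² + 6w + 5
w₁ = 1.5 − 0.02·20.75 = 1.085
w₂ = 1.085 − 0.02·15.041675 = 0.7841665

0.7841665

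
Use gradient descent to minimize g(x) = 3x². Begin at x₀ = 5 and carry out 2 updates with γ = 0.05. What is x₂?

2.45

g′(x) = 6x
Step 1: g′(5) = 30; x₁ = 5 − 0.05·30 = 3.5
Step 2: g′(3.5) = 21; x₂ = 3.5 − 0.05·21 = 2.45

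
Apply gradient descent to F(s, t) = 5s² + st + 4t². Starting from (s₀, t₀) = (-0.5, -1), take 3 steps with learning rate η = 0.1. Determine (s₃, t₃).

(0.004, -0.0095)

∇F = (10s + t, s + 8t)
Step 1: at (-0.5, -1), ∇F = (-6, -8.5) → (-0.5, -1) − 0.1·(-6, -8.5) = (0.1, -0.15)
Step 2: at (0.1, -0.15), ∇F = (0.85, -1.1) → (0.1, -0.15) − 0.1·(0.85, -1.1) = (0.015, -0.04)
Step 3: at (0.015, -0.04), ∇F = (0.11, -0.305) → (0.015, -0.04) − 0.1·(0.11, -0.305) = (0.004, -0.0095)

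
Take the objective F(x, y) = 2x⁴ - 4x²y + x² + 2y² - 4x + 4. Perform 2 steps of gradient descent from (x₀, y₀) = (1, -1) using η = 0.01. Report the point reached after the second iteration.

∇F = (8x³ - 8xy + 2x - 4, -4x² + 4y)
Step 1: at (1, -1), ∇F = (14, -8) → (1, -1) − 0.01·(14, -8) = (0.86, -0.92)
Step 2: at (0.86, -0.92), ∇F = (9.138048, -6.6384) → (0.86, -0.92) − 0.01·(9.138048, -6.6384) = (0.76861952, -0.853616)

(0.76861952, -0.853616)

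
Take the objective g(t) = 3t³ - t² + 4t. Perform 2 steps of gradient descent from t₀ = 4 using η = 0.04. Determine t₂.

-2.8096

g′(t) = 9t² - 2t + 4
Step 1: g′(4) = 140; t₁ = 4 − 0.04·140 = -1.6
Step 2: g′(-1.6) = 30.24; t₂ = -1.6 − 0.04·30.24 = -2.8096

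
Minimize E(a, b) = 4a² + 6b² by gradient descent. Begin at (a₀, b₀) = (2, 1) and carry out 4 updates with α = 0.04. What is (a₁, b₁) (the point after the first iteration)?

(1.36, 0.52)

∇E = (8a, 12b)
Step 1: at (2, 1), ∇E = (16, 12) → (2, 1) − 0.04·(16, 12) = (1.36, 0.52)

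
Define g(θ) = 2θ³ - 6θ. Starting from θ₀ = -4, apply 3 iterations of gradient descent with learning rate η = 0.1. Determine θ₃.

-7883.464

g′(θ) = 6θ² - 6
Step 1: g′(-4) = 90; θ₁ = -4 − 0.1·90 = -13
Step 2: g′(-13) = 1008; θ₂ = -13 − 0.1·1008 = -113.8
Step 3: g′(-113.8) = 77696.64; θ₃ = -113.8 − 0.1·77696.64 = -7883.464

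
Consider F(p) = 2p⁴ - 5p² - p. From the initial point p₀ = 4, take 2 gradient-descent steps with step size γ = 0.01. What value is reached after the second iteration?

-0.74236712

F′(p) = 8p³ - 10p - 1
p₁ = 4 − 0.01·471 = -0.71
p₂ = -0.71 − 0.01·3.236712 = -0.74236712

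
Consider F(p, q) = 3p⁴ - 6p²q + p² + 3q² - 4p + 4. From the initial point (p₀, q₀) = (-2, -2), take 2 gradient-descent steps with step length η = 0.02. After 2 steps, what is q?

∇F = (12p³ - 12pq + 2p - 4, -6p² + 6q)
Step 1: at (-2, -2), ∇F = (-152, -36) → (-2, -2) − 0.02·(-152, -36) = (1.04, -1.28)
Step 2: at (1.04, -1.28), ∇F = (27.552768, -14.1696) → (1.04, -1.28) − 0.02·(27.552768, -14.1696) = (0.48894464, -0.996608)
q = -0.996608

-0.996608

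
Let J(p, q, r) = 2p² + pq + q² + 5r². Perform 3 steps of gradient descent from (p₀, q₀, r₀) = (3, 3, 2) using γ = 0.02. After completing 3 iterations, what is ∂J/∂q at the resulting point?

∇J = (4p + q, p + 2q, 10r)
(p₁, q₁, r₁) = (3, 3, 2) − 0.02·(15, 9, 20) = (2.7, 2.82, 1.6)
(p₂, q₂, r₂) = (2.7, 2.82, 1.6) − 0.02·(13.62, 8.34, 16) = (2.4276, 2.6532, 1.28)
(p₃, q₃, r₃) = (2.4276, 2.6532, 1.28) − 0.02·(12.3636, 7.734, 12.8) = (2.180328, 2.49852, 1.024)
∂J/∂q at (2.180328, 2.49852, 1.024) = 7.177368

7.177368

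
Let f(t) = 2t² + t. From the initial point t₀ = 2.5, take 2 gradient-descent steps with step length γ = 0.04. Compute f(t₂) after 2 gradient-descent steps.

7.40530432

f′(t) = 4t + 1
t₁ = 2.5 − 0.04·11 = 2.06
t₂ = 2.06 − 0.04·9.24 = 1.6904
f(1.6904) = 7.40530432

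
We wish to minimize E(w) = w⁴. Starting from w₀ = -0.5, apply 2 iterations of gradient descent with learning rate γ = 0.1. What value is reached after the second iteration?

-0.41355

E′(w) = 4w³
w₁ = -0.5 − 0.1·(-0.5) = -0.45
w₂ = -0.45 − 0.1·(-0.3645) = -0.41355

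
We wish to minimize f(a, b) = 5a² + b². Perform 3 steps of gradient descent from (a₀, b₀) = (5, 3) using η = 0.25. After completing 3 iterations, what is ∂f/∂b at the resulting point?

0.75

∇f = (10a, 2b)
Step 1: at (5, 3), ∇f = (50, 6) → (5, 3) − 0.25·(50, 6) = (-7.5, 1.5)
Step 2: at (-7.5, 1.5), ∇f = (-75, 3) → (-7.5, 1.5) − 0.25·(-75, 3) = (11.25, 0.75)
Step 3: at (11.25, 0.75), ∇f = (112.5, 1.5) → (11.25, 0.75) − 0.25·(112.5, 1.5) = (-16.875, 0.375)
∂f/∂b at (-16.875, 0.375) = 0.75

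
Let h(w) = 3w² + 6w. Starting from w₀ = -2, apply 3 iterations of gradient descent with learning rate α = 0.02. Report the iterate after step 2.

-1.7744

h′(w) = 6w + 6
Step 1: h′(-2) = -6; w₁ = -2 − 0.02·(-6) = -1.88
Step 2: h′(-1.88) = -5.28; w₂ = -1.88 − 0.02·(-5.28) = -1.7744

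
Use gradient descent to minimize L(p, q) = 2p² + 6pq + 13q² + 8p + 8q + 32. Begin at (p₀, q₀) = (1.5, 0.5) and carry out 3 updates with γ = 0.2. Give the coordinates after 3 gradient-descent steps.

(-29.212, -107.02)

∇L = (4p + 6q + 8, 6p + 26q + 8)
Step 1: at (1.5, 0.5), ∇L = (17, 30) → (1.5, 0.5) − 0.2·(17, 30) = (-1.9, -5.5)
Step 2: at (-1.9, -5.5), ∇L = (-32.6, -146.4) → (-1.9, -5.5) − 0.2·(-32.6, -146.4) = (4.62, 23.78)
Step 3: at (4.62, 23.78), ∇L = (169.16, 654) → (4.62, 23.78) − 0.2·(169.16, 654) = (-29.212, -107.02)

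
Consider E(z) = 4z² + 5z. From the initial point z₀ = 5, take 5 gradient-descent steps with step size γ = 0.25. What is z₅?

E′(z) = 8z + 5
z₁ = 5 − 0.25·45 = -6.25
z₂ = -6.25 − 0.25·(-45) = 5
z₃ = 5 − 0.25·45 = -6.25
z₄ = -6.25 − 0.25·(-45) = 5
z₅ = 5 − 0.25·45 = -6.25

-6.25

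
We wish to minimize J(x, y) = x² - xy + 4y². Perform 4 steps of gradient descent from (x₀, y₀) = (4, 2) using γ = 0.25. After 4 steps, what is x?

0.109375

∇J = (2x - y, -x + 8y)
Step 1: at (4, 2), ∇J = (6, 12) → (4, 2) − 0.25·(6, 12) = (2.5, -1)
Step 2: at (2.5, -1), ∇J = (6, -10.5) → (2.5, -1) − 0.25·(6, -10.5) = (1, 1.625)
Step 3: at (1, 1.625), ∇J = (0.375, 12) → (1, 1.625) − 0.25·(0.375, 12) = (0.90625, -1.375)
Step 4: at (0.90625, -1.375), ∇J = (3.1875, -11.90625) → (0.90625, -1.375) − 0.25·(3.1875, -11.90625) = (0.109375, 1.6015625)
x = 0.109375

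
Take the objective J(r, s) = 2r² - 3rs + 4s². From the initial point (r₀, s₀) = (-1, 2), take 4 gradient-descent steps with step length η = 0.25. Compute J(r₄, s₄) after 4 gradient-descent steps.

356.939453125

∇J = (4r - 3s, -3r + 8s)
Step 1: at (-1, 2), ∇J = (-10, 19) → (-1, 2) − 0.25·(-10, 19) = (1.5, -2.75)
Step 2: at (1.5, -2.75), ∇J = (14.25, -26.5) → (1.5, -2.75) − 0.25·(14.25, -26.5) = (-2.0625, 3.875)
Step 3: at (-2.0625, 3.875), ∇J = (-19.875, 37.1875) → (-2.0625, 3.875) − 0.25·(-19.875, 37.1875) = (2.90625, -5.421875)
Step 4: at (2.90625, -5.421875), ∇J = (27.890625, -52.09375) → (2.90625, -5.421875) − 0.25·(27.890625, -52.09375) = (-4.06640625, 7.6015625)
J(-4.06640625, 7.6015625) = 356.939453125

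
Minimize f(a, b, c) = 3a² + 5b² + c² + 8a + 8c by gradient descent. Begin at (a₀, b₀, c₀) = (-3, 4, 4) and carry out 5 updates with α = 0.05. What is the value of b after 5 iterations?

0.125

∇f = (6a + 8, 10b, 2c + 8)
(a₁, b₁, c₁) = (-3, 4, 4) − 0.05·(-10, 40, 16) = (-2.5, 2, 3.2)
(a₂, b₂, c₂) = (-2.5, 2, 3.2) − 0.05·(-7, 20, 14.4) = (-2.15, 1, 2.48)
(a₃, b₃, c₃) = (-2.15, 1, 2.48) − 0.05·(-4.9, 10, 12.96) = (-1.905, 0.5, 1.832)
(a₄, b₄, c₄) = (-1.905, 0.5, 1.832) − 0.05·(-3.43, 5, 11.664) = (-1.7335, 0.25, 1.2488)
(a₅, b₅, c₅) = (-1.7335, 0.25, 1.2488) − 0.05·(-2.401, 2.5, 10.4976) = (-1.61345, 0.125, 0.72392)
b = 0.125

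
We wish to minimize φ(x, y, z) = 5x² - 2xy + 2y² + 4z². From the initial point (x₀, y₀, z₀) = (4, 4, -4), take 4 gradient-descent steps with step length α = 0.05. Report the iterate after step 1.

∇φ = (10x - 2y, -2x + 4y, 8z)
(x₁, y₁, z₁) = (4, 4, -4) − 0.05·(32, 8, -32) = (2.4, 3.6, -2.4)

(2.4, 3.6, -2.4)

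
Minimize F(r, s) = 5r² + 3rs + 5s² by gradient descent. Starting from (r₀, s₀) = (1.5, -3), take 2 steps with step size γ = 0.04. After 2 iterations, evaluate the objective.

∇F = (10r + 3s, 3r + 10s)
Step 1: at (1.5, -3), ∇F = (6, -25.5) → (1.5, -3) − 0.04·(6, -25.5) = (1.26, -1.98)
Step 2: at (1.26, -1.98), ∇F = (6.66, -16.02) → (1.26, -1.98) − 0.04·(6.66, -16.02) = (0.9936, -1.3392)
F(0.9936, -1.3392) = 9.91160064

9.91160064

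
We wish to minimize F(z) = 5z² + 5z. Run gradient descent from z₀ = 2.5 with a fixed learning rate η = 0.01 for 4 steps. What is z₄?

F′(z) = 10z + 5
Step 1: F′(2.5) = 30; z₁ = 2.5 − 0.01·30 = 2.2
Step 2: F′(2.2) = 27; z₂ = 2.2 − 0.01·27 = 1.93
Step 3: F′(1.93) = 24.3; z₃ = 1.93 − 0.01·24.3 = 1.687
Step 4: F′(1.687) = 21.87; z₄ = 1.687 − 0.01·21.87 = 1.4683

1.4683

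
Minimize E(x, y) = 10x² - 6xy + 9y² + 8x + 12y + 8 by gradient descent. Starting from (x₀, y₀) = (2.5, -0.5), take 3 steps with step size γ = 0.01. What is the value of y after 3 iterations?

∇E = (20x - 6y + 8, -6x + 18y + 12)
Step 1: at (2.5, -0.5), ∇E = (61, -12) → (2.5, -0.5) − 0.01·(61, -12) = (1.89, -0.38)
Step 2: at (1.89, -0.38), ∇E = (48.08, -6.18) → (1.89, -0.38) − 0.01·(48.08, -6.18) = (1.4092, -0.3182)
Step 3: at (1.4092, -0.3182), ∇E = (38.0932, -2.1828) → (1.4092, -0.3182) − 0.01·(38.0932, -2.1828) = (1.028268, -0.296372)
y = -0.296372

-0.296372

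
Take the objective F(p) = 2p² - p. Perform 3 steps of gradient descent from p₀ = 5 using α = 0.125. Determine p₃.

0.84375

F′(p) = 4p - 1
p₁ = 5 − 0.125·19 = 2.625
p₂ = 2.625 − 0.125·9.5 = 1.4375
p₃ = 1.4375 − 0.125·4.75 = 0.84375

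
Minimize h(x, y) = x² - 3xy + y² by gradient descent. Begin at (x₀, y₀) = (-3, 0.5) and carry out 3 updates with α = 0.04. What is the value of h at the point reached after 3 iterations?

∇h = (2x - 3y, -3x + 2y)
(x₁, y₁) = (-3, 0.5) − 0.04·(-7.5, 10) = (-2.7, 0.1)
(x₂, y₂) = (-2.7, 0.1) − 0.04·(-5.7, 8.3) = (-2.472, -0.232)
(x₃, y₃) = (-2.472, -0.232) − 0.04·(-4.248, 6.952) = (-2.30208, -0.51008)
h(-2.30208, -0.51008) = 2.0370190336

2.0370190336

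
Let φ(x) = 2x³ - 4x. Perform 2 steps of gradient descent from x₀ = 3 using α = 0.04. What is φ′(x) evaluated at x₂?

φ′(x) = 6x² - 4
Step 1: φ′(3) = 50; x₁ = 3 − 0.04·50 = 1
Step 2: φ′(1) = 2; x₂ = 1 − 0.04·2 = 0.92
φ′(x) at (0.92) = 1.0784

1.0784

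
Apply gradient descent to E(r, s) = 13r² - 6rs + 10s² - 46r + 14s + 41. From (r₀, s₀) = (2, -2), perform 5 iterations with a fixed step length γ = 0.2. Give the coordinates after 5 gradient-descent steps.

∇E = (26r - 6s - 46, -6r + 20s + 14)
Step 1: at (2, -2), ∇E = (18, -38) → (2, -2) − 0.2·(18, -38) = (-1.6, 5.6)
Step 2: at (-1.6, 5.6), ∇E = (-121.2, 135.6) → (-1.6, 5.6) − 0.2·(-121.2, 135.6) = (22.64, -21.52)
Step 3: at (22.64, -21.52), ∇E = (671.76, -552.24) → (22.64, -21.52) − 0.2·(671.76, -552.24) = (-111.712, 88.928)
Step 4: at (-111.712, 88.928), ∇E = (-3484.08, 2462.832) → (-111.712, 88.928) − 0.2·(-3484.08, 2462.832) = (585.104, -403.6384)
Step 5: at (585.104, -403.6384), ∇E = (17588.5344, -11569.392) → (585.104, -403.6384) − 0.2·(17588.5344, -11569.392) = (-2932.60288, 1910.24)

(-2932.60288, 1910.24)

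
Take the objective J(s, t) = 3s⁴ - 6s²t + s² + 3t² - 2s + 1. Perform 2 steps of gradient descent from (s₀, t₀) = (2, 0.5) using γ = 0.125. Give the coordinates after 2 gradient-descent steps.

∇J = (12s³ - 12st + 2s - 2, -6s² + 6t)
(s₁, t₁) = (2, 0.5) − 0.125·(86, -21) = (-8.75, 3.125)
(s₂, t₂) = (-8.75, 3.125) − 0.125·(-7730.4375, -440.625) = (957.5546875, 58.203125)

(957.5546875, 58.203125)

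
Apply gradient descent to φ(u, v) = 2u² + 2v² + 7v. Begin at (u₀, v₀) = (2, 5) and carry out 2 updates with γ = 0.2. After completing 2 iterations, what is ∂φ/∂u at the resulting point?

0.32

∇φ = (4u, 4v + 7)
(u₁, v₁) = (2, 5) − 0.2·(8, 27) = (0.4, -0.4)
(u₂, v₂) = (0.4, -0.4) − 0.2·(1.6, 5.4) = (0.08, -1.48)
∂φ/∂u at (0.08, -1.48) = 0.32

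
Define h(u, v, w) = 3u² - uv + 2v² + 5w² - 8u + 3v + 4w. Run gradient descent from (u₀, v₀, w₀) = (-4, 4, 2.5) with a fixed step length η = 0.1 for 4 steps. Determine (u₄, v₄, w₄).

∇h = (6u - v - 8, -u + 4v + 3, 10w + 4)
Step 1: at (-4, 4, 2.5), ∇h = (-36, 23, 29) → (-4, 4, 2.5) − 0.1·(-36, 23, 29) = (-0.4, 1.7, -0.4)
Step 2: at (-0.4, 1.7, -0.4), ∇h = (-12.1, 10.2, 0) → (-0.4, 1.7, -0.4) − 0.1·(-12.1, 10.2, 0) = (0.81, 0.68, -0.4)
Step 3: at (0.81, 0.68, -0.4), ∇h = (-3.82, 4.91, 0) → (0.81, 0.68, -0.4) − 0.1·(-3.82, 4.91, 0) = (1.192, 0.189, -0.4)
Step 4: at (1.192, 0.189, -0.4), ∇h = (-1.037, 2.564, 0) → (1.192, 0.189, -0.4) − 0.1·(-1.037, 2.564, 0) = (1.2957, -0.0674, -0.4)

(1.2957, -0.0674, -0.4)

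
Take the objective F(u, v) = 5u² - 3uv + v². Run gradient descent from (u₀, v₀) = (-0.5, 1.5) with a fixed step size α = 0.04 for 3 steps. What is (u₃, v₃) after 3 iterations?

∇F = (10u - 3v, -3u + 2v)
Step 1: at (-0.5, 1.5), ∇F = (-9.5, 4.5) → (-0.5, 1.5) − 0.04·(-9.5, 4.5) = (-0.12, 1.32)
Step 2: at (-0.12, 1.32), ∇F = (-5.16, 3) → (-0.12, 1.32) − 0.04·(-5.16, 3) = (0.0864, 1.2)
Step 3: at (0.0864, 1.2), ∇F = (-2.736, 2.1408) → (0.0864, 1.2) − 0.04·(-2.736, 2.1408) = (0.19584, 1.114368)

(0.19584, 1.114368)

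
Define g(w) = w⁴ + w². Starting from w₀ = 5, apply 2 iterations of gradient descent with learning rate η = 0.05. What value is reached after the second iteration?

1704.575

g′(w) = 4w³ + 2w
Step 1: g′(5) = 510; w₁ = 5 − 0.05·510 = -20.5
Step 2: g′(-20.5) = -34501.5; w₂ = -20.5 − 0.05·(-34501.5) = 1704.575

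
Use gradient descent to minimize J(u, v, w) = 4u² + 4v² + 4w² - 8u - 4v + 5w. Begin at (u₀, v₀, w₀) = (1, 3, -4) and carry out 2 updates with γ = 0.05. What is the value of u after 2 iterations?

∇J = (8u - 8, 8v - 4, 8w + 5)
(u₁, v₁, w₁) = (1, 3, -4) − 0.05·(0, 20, -27) = (1, 2, -2.65)
(u₂, v₂, w₂) = (1, 2, -2.65) − 0.05·(0, 12, -16.2) = (1, 1.4, -1.84)
u = 1

1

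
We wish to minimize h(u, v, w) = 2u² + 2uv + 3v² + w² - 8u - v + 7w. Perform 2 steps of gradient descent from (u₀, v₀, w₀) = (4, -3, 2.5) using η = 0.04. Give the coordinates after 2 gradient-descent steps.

(3.8176, -2.2192, 1.5784)

∇h = (4u + 2v - 8, 2u + 6v - 1, 2w + 7)
(u₁, v₁, w₁) = (4, -3, 2.5) − 0.04·(2, -11, 12) = (3.92, -2.56, 2.02)
(u₂, v₂, w₂) = (3.92, -2.56, 2.02) − 0.04·(2.56, -8.52, 11.04) = (3.8176, -2.2192, 1.5784)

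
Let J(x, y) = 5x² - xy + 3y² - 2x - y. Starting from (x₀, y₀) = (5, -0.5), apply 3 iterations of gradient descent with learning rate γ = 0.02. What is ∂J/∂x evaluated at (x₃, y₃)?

24.498728

∇J = (10x - y - 2, -x + 6y - 1)
(x₁, y₁) = (5, -0.5) − 0.02·(48.5, -9) = (4.03, -0.32)
(x₂, y₂) = (4.03, -0.32) − 0.02·(38.62, -6.95) = (3.2576, -0.181)
(x₃, y₃) = (3.2576, -0.181) − 0.02·(30.757, -5.3436) = (2.64246, -0.074128)
∂J/∂x at (2.64246, -0.074128) = 24.498728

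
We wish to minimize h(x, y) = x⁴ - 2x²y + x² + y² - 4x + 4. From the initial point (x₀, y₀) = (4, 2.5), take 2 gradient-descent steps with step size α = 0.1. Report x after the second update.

∇h = (4x³ - 4xy + 2x - 4, -2x² + 2y)
Step 1: at (4, 2.5), ∇h = (220, -27) → (4, 2.5) − 0.1·(220, -27) = (-18, 5.2)
Step 2: at (-18, 5.2), ∇h = (-22993.6, -637.6) → (-18, 5.2) − 0.1·(-22993.6, -637.6) = (2281.36, 68.96)
x = 2281.36

2281.36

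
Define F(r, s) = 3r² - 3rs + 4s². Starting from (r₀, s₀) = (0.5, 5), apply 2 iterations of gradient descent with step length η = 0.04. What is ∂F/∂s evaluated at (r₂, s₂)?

16.2832

∇F = (6r - 3s, -3r + 8s)
(r₁, s₁) = (0.5, 5) − 0.04·(-12, 38.5) = (0.98, 3.46)
(r₂, s₂) = (0.98, 3.46) − 0.04·(-4.5, 24.74) = (1.16, 2.4704)
∂F/∂s at (1.16, 2.4704) = 16.2832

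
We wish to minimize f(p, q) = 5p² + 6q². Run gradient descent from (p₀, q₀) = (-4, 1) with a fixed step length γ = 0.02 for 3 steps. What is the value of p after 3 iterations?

∇f = (10p, 12q)
(p₁, q₁) = (-4, 1) − 0.02·(-40, 12) = (-3.2, 0.76)
(p₂, q₂) = (-3.2, 0.76) − 0.02·(-32, 9.12) = (-2.56, 0.5776)
(p₃, q₃) = (-2.56, 0.5776) − 0.02·(-25.6, 6.9312) = (-2.048, 0.438976)
p = -2.048

-2.048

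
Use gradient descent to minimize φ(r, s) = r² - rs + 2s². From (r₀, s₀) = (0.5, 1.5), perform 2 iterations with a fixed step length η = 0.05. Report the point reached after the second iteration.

(0.53375, 1.00625)

∇φ = (2r - s, -r + 4s)
(r₁, s₁) = (0.5, 1.5) − 0.05·(-0.5, 5.5) = (0.525, 1.225)
(r₂, s₂) = (0.525, 1.225) − 0.05·(-0.175, 4.375) = (0.53375, 1.00625)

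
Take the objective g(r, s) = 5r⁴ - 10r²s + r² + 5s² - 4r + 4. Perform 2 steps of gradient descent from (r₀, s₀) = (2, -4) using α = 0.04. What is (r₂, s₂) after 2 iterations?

(1004.9056, 46.176)

∇g = (20r³ - 20rs + 2r - 4, -10r² + 10s)
Step 1: at (2, -4), ∇g = (320, -80) → (2, -4) − 0.04·(320, -80) = (-10.8, -0.8)
Step 2: at (-10.8, -0.8), ∇g = (-25392.64, -1174.4) → (-10.8, -0.8) − 0.04·(-25392.64, -1174.4) = (1004.9056, 46.176)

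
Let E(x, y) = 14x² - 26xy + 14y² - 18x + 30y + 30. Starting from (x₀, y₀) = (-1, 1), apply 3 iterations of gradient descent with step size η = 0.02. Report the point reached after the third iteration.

∇E = (28x - 26y - 18, -26x + 28y + 30)
(x₁, y₁) = (-1, 1) − 0.02·(-72, 84) = (0.44, -0.68)
(x₂, y₂) = (0.44, -0.68) − 0.02·(12, -0.48) = (0.2, -0.6704)
(x₃, y₃) = (0.2, -0.6704) − 0.02·(5.0304, 6.0288) = (0.099392, -0.790976)

(0.099392, -0.790976)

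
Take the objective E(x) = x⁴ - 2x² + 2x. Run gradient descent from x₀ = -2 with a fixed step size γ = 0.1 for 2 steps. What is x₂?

0.0768

E′(x) = 4x³ - 4x + 2
x₁ = -2 − 0.1·(-22) = 0.2
x₂ = 0.2 − 0.1·1.232 = 0.0768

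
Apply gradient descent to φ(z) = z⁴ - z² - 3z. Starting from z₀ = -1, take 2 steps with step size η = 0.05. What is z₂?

-0.590625

φ′(z) = 4z³ - 2z - 3
Step 1: φ′(-1) = -5; z₁ = -1 − 0.05·(-5) = -0.75
Step 2: φ′(-0.75) = -3.1875; z₂ = -0.75 − 0.05·(-3.1875) = -0.590625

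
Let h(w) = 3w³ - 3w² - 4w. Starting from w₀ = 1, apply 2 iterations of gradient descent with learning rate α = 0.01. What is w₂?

1.018791

h′(w) = 9w² - 6w - 4
w₁ = 1 − 0.01·(-1) = 1.01
w₂ = 1.01 − 0.01·(-0.8791) = 1.018791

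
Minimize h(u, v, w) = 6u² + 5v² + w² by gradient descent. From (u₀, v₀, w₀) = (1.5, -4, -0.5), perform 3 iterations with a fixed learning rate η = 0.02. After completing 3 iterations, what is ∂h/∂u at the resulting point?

∇h = (12u, 10v, 2w)
(u₁, v₁, w₁) = (1.5, -4, -0.5) − 0.02·(18, -40, -1) = (1.14, -3.2, -0.48)
(u₂, v₂, w₂) = (1.14, -3.2, -0.48) − 0.02·(13.68, -32, -0.96) = (0.8664, -2.56, -0.4608)
(u₃, v₃, w₃) = (0.8664, -2.56, -0.4608) − 0.02·(10.3968, -25.6, -0.9216) = (0.658464, -2.048, -0.442368)
∂h/∂u at (0.658464, -2.048, -0.442368) = 7.901568

7.901568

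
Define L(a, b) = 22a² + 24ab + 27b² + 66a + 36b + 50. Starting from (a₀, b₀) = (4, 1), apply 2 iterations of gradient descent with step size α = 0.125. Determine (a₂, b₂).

(190.125, 211.1875)

∇L = (44a + 24b + 66, 24a + 54b + 36)
Step 1: at (4, 1), ∇L = (266, 186) → (4, 1) − 0.125·(266, 186) = (-29.25, -22.25)
Step 2: at (-29.25, -22.25), ∇L = (-1755, -1867.5) → (-29.25, -22.25) − 0.125·(-1755, -1867.5) = (190.125, 211.1875)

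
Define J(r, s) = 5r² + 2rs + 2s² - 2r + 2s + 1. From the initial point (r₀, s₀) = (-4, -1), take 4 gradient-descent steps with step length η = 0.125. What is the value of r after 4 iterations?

∇J = (10r + 2s - 2, 2r + 4s + 2)
(r₁, s₁) = (-4, -1) − 0.125·(-44, -10) = (1.5, 0.25)
(r₂, s₂) = (1.5, 0.25) − 0.125·(13.5, 6) = (-0.1875, -0.5)
(r₃, s₃) = (-0.1875, -0.5) − 0.125·(-4.875, -0.375) = (0.421875, -0.453125)
(r₄, s₄) = (0.421875, -0.453125) − 0.125·(1.3125, 1.03125) = (0.2578125, -0.58203125)
r = 0.2578125

0.2578125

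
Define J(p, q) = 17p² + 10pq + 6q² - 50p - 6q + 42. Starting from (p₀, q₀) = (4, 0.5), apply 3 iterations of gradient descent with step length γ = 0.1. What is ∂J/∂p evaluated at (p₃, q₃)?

-2004.184

∇J = (34p + 10q - 50, 10p + 12q - 6)
(p₁, q₁) = (4, 0.5) − 0.1·(91, 40) = (-5.1, -3.5)
(p₂, q₂) = (-5.1, -3.5) − 0.1·(-258.4, -99) = (20.74, 6.4)
(p₃, q₃) = (20.74, 6.4) − 0.1·(719.16, 278.2) = (-51.176, -21.42)
∂J/∂p at (-51.176, -21.42) = -2004.184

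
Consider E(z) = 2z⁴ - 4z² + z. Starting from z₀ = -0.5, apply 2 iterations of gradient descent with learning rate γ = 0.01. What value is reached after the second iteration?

E′(z) = 8z³ - 8z + 1
Step 1: E′(-0.5) = 4; z₁ = -0.5 − 0.01·4 = -0.54
Step 2: E′(-0.54) = 4.060288; z₂ = -0.54 − 0.01·4.060288 = -0.58060288

-0.58060288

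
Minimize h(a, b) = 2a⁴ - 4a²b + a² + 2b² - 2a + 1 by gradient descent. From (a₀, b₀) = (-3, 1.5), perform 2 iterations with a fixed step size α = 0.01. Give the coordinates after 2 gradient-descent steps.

∇h = (8a³ - 8ab + 2a - 2, -4a² + 4b)
(a₁, b₁) = (-3, 1.5) − 0.01·(-188, -30) = (-1.12, 1.8)
(a₂, b₂) = (-1.12, 1.8) − 0.01·(0.648576, 2.1824) = (-1.12648576, 1.778176)

(-1.12648576, 1.778176)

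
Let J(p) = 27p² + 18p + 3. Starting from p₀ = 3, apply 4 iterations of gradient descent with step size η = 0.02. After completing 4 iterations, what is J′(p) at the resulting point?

J′(p) = 54p + 18
p₁ = 3 − 0.02·180 = -0.6
p₂ = -0.6 − 0.02·(-14.4) = -0.312
p₃ = -0.312 − 0.02·1.152 = -0.33504
p₄ = -0.33504 − 0.02·(-0.09216) = -0.3331968
J′(p) at (-0.3331968) = 0.0073728

0.0073728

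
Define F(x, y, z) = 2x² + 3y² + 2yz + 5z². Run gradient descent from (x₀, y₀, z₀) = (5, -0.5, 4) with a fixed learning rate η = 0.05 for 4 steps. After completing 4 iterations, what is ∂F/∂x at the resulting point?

∇F = (4x, 6y + 2z, 2y + 10z)
(x₁, y₁, z₁) = (5, -0.5, 4) − 0.05·(20, 5, 39) = (4, -0.75, 2.05)
(x₂, y₂, z₂) = (4, -0.75, 2.05) − 0.05·(16, -0.4, 19) = (3.2, -0.73, 1.1)
(x₃, y₃, z₃) = (3.2, -0.73, 1.1) − 0.05·(12.8, -2.18, 9.54) = (2.56, -0.621, 0.623)
(x₄, y₄, z₄) = (2.56, -0.621, 0.623) − 0.05·(10.24, -2.48, 4.988) = (2.048, -0.497, 0.3736)
∂F/∂x at (2.048, -0.497, 0.3736) = 8.192

8.192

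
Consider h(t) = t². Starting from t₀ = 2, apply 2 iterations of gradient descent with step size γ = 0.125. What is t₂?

h′(t) = 2t
Step 1: h′(2) = 4; t₁ = 2 − 0.125·4 = 1.5
Step 2: h′(1.5) = 3; t₂ = 1.5 − 0.125·3 = 1.125

1.125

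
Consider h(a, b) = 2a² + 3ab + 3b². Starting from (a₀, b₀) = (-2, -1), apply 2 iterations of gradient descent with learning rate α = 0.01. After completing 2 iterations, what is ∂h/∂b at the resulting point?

∇h = (4a + 3b, 3a + 6b)
Step 1: at (-2, -1), ∇h = (-11, -12) → (-2, -1) − 0.01·(-11, -12) = (-1.89, -0.88)
Step 2: at (-1.89, -0.88), ∇h = (-10.2, -10.95) → (-1.89, -0.88) − 0.01·(-10.2, -10.95) = (-1.788, -0.7705)
∂h/∂b at (-1.788, -0.7705) = -9.987

-9.987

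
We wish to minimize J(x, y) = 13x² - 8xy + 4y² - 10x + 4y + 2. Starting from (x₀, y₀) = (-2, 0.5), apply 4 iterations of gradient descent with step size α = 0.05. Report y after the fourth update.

∇J = (26x - 8y - 10, -8x + 8y + 4)
(x₁, y₁) = (-2, 0.5) − 0.05·(-66, 24) = (1.3, -0.7)
(x₂, y₂) = (1.3, -0.7) − 0.05·(29.4, -12) = (-0.17, -0.1)
(x₃, y₃) = (-0.17, -0.1) − 0.05·(-13.62, 4.56) = (0.511, -0.328)
(x₄, y₄) = (0.511, -0.328) − 0.05·(5.91, -2.712) = (0.2155, -0.1924)
y = -0.1924

-0.1924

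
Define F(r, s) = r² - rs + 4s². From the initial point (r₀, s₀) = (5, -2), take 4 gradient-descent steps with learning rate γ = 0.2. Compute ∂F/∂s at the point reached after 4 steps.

∇F = (2r - s, -r + 8s)
(r₁, s₁) = (5, -2) − 0.2·(12, -21) = (2.6, 2.2)
(r₂, s₂) = (2.6, 2.2) − 0.2·(3, 15) = (2, -0.8)
(r₃, s₃) = (2, -0.8) − 0.2·(4.8, -8.4) = (1.04, 0.88)
(r₄, s₄) = (1.04, 0.88) − 0.2·(1.2, 6) = (0.8, -0.32)
∂F/∂s at (0.8, -0.32) = -3.36

-3.36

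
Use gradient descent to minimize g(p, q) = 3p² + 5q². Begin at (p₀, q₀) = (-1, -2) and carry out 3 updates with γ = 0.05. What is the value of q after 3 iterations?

-0.25

∇g = (6p, 10q)
(p₁, q₁) = (-1, -2) − 0.05·(-6, -20) = (-0.7, -1)
(p₂, q₂) = (-0.7, -1) − 0.05·(-4.2, -10) = (-0.49, -0.5)
(p₃, q₃) = (-0.49, -0.5) − 0.05·(-2.94, -5) = (-0.343, -0.25)
q = -0.25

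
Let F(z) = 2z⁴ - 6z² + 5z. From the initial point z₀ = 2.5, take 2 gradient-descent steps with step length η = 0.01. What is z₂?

1.36

F′(z) = 8z³ - 12z + 5
z₁ = 2.5 − 0.01·100 = 1.5
z₂ = 1.5 − 0.01·14 = 1.36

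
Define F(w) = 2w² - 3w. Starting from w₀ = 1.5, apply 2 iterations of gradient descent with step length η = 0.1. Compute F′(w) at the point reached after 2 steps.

F′(w) = 4w - 3
Step 1: F′(1.5) = 3; w₁ = 1.5 − 0.1·3 = 1.2
Step 2: F′(1.2) = 1.8; w₂ = 1.2 − 0.1·1.8 = 1.02
F′(w) at (1.02) = 1.08

1.08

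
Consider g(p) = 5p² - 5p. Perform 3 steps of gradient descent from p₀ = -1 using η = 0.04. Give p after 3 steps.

0.176

g′(p) = 10p - 5
p₁ = -1 − 0.04·(-15) = -0.4
p₂ = -0.4 − 0.04·(-9) = -0.04
p₃ = -0.04 − 0.04·(-5.4) = 0.176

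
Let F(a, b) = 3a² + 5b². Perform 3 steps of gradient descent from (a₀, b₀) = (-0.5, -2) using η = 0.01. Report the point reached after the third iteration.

∇F = (6a, 10b)
Step 1: at (-0.5, -2), ∇F = (-3, -20) → (-0.5, -2) − 0.01·(-3, -20) = (-0.47, -1.8)
Step 2: at (-0.47, -1.8), ∇F = (-2.82, -18) → (-0.47, -1.8) − 0.01·(-2.82, -18) = (-0.4418, -1.62)
Step 3: at (-0.4418, -1.62), ∇F = (-2.6508, -16.2) → (-0.4418, -1.62) − 0.01·(-2.6508, -16.2) = (-0.415292, -1.458)

(-0.415292, -1.458)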